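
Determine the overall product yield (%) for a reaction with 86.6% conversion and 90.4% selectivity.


Overall yield = conversion (%) * selectivity (%) / 100
Conversion = 86.6%, Selectivity = 90.4%
Y = 86.6 * 90.4 / 100
= 78.2864 %

78.2864 %


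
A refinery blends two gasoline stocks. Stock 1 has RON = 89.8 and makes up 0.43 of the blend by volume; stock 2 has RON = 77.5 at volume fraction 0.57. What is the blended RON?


Linear blending: RON_blend = sum(vi * RONi)
Contribution 1: 0.43 * 89.8 = 38.614
Contribution 2: 0.57 * 77.5 = 44.175
RON_blend = 38.614 + 44.175 = 82.789

82.789


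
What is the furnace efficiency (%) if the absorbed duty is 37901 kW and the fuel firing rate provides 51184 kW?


Furnace efficiency = Q_absorbed / Q_fuel * 100
= 37901 / 51184 * 100 = 74.05

74.05 %


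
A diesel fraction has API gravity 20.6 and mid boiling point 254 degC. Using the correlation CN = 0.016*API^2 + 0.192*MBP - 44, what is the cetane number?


CN = 0.016 * 20.6^2 + 0.192 * 254 - 44
CN = 6.78976 + 48.768 - 44 = 11.55776

11.55776


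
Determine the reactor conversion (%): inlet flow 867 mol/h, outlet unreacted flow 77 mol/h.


X = (F_in - F_out) / F_in * 100
Moles reacted = 867 - 77 = 790
X = 790 / 867 * 100
= 0.9112 * 100
= 91.12 %

91.12 %


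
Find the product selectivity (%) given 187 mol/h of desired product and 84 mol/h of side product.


Selectivity = desired / (desired + undesired) * 100
Total products = 187 + 84 = 271 mol/h
S = 187 / 271 * 100
= 0.6900 * 100
= 69.00 %

69.00 %


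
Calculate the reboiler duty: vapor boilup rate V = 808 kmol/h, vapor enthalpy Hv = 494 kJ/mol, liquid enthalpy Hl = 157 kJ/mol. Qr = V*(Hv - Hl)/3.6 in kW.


Qr = 808 * (494 - 157) / 3.6 = 808 * 337 / 3.6 = 75640

75640 kW


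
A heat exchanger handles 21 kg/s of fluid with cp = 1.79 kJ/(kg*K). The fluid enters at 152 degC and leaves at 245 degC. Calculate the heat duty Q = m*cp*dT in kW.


Q = m_dot * cp * delta_T
delta_T = 245 - 152 = 93 K
Q = 21 * 1.79 * 93
= 37.59 * 93
= 3495.87 kW

3495.87 kW


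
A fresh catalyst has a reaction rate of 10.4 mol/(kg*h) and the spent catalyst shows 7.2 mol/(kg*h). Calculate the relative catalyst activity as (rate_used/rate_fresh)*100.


Activity (%) = (rate_used / rate_fresh) * 100
rate_used = 7.2, rate_fresh = 10.4
= (7.2 / 10.4) * 100
= 0.6923 * 100 = 69.23

69.23 %


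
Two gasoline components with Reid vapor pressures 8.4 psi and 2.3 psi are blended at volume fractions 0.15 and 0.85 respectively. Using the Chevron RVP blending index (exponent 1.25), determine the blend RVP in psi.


Chevron index: RVP_blend = (sum xi*RVPi^1.25)^(1/1.25)
RVP^1.25 terms: 0.15 * 8.4^1.25 + 0.85 * 2.3^1.25 = 4.55263
RVP_blend = 4.55263^(1/1.25) = 3.362

3.362 psi


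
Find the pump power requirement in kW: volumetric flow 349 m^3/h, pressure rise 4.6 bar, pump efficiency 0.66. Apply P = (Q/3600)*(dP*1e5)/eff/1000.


Q = 349 / 3600 = 0.0969444 m^3/s
P = 0.0969444 * (4.6 * 1e5) / 0.66 / 1000 = 67.57

67.57 kW


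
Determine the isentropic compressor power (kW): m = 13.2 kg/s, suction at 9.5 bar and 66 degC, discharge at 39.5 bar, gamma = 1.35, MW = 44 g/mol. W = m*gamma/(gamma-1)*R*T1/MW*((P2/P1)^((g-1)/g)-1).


Isentropic work: W = m*(gamma/(gamma-1))*(R*T1/MW)*((P2/P1)^((gamma-1)/gamma) - 1)
T1 = 66 + 273.15 = 339.15 K
Pressure ratio = 39.5 / 9.5 = 4.15789
Exponent = (1.35 - 1)/1.35 = 0.259259
(P2/P1)^exp - 1 = 4.15789^0.259259 - 1 = 0.446933
W = 13.2 * 1.35 / 0.35 * 8.314 * 339.15 / 44 * 0.446933 = 1458

1458 kW


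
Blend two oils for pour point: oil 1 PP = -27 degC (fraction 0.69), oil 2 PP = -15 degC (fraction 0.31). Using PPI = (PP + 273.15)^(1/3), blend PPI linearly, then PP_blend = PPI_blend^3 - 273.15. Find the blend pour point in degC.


PPI_1 = (-27 + 273.15)^(1/3) = 6.2671
PPI_2 = (-15 + 273.15)^(1/3) = 6.36733
PPI_blend = 0.69 * 6.2671 + 0.31 * 6.36733 = 6.298171
PP_blend = 6.298171^3 - 273.15 = 249.8293 - 273.15 = -23.32

-23.32 degC


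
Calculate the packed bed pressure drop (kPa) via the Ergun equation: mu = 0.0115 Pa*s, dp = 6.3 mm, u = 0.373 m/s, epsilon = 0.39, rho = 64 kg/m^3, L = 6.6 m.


dp = 6.3 mm = 0.0063 m
Viscous term = 150*0.0115*0.373*(1-0.39)^2 / (0.0063^2*0.39^3) = 101691
Inertial term = 1.75*64*0.373^2*(1-0.39) / (0.0063*0.39^3) = 25435
dP/L = 101691 + 25435 = 127126 Pa/m
dP = 127126 * 6.6 / 1000 = 839.0 kPa

839.0 kPa


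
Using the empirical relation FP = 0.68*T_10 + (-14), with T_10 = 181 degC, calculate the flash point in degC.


FP = 0.68 * 181 + (-14) = 109.08

109.08 degC


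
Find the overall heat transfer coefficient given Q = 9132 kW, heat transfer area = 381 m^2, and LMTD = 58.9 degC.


From Q = U*A*LMTD, U = Q / (A * LMTD)
U = 9132 / (381 * 58.9) = 9132 / 22440.9 = 0.4069

0.4069 kW/(m^2*K)


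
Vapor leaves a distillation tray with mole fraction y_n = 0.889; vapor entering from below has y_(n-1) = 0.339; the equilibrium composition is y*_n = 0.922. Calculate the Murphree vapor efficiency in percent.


Murphree vapor efficiency: EMV = (y_n - y_(n-1)) / (y*_n - y_(n-1)) * 100
EMV = (0.889 - 0.339) / (0.922 - 0.339) * 100 = 0.55 / 0.583 * 100 = 94.34

94.34 %


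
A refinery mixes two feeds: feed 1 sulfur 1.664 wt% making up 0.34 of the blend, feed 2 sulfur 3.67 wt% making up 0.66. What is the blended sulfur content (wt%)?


Linear sulfur blending: S_blend = x1*S1 + x2*S2
Contribution 1: 0.34 * 1.664 = 0.56576 wt%
Contribution 2: 0.66 * 3.67 = 2.4222 wt%
S_blend = 0.56576 + 2.4222 = 2.98796

2.98796 wt%


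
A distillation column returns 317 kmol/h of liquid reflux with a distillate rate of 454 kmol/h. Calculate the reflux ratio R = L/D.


Reflux ratio definition: R = L / D (liquid returned / distillate withdrawn)
L = 317 kmol/h, D = 454 kmol/h
R = 317 / 454 = 0.6982

0.6982


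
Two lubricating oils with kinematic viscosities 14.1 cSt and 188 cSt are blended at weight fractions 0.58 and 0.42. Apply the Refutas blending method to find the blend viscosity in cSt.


Refutas method: VBN_i = 14.534*ln(ln(visc_i + 0.8)) + 10.975, blended linearly by mass fraction; since VBN is linear in VBI_i = ln(ln(visc_i + 0.8)) and the fractions sum to 1, blend VBI directly: visc = exp(exp(VBI_blend)) - 0.8
VBI_1 = ln(ln(14.1 + 0.8)) = 0.993756
VBI_2 = ln(ln(188 + 0.8)) = 1.65645
VBI_blend = 0.58 * 0.993756 + 0.42 * 1.65645 = 1.27209
visc_blend = exp(exp(1.27209)) - 0.8 = 34.66

34.66 cSt


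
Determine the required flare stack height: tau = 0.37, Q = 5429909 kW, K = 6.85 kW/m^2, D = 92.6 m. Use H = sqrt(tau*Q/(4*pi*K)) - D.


tau*Q/(4*pi*K) = 0.37 * 5429909 / (4 * pi * 6.85) = 23339.6
sqrt(23339.6) = 152.773
H = 152.773 - 92.6 = 60.17

60.17 m


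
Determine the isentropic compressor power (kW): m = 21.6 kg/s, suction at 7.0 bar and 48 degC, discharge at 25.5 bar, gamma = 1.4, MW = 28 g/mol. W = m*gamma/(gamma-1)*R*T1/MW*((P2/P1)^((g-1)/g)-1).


Isentropic work: W = m*(gamma/(gamma-1))*(R*T1/MW)*((P2/P1)^((gamma-1)/gamma) - 1)
T1 = 48 + 273.15 = 321.15 K
Pressure ratio = 25.5 / 7.0 = 3.64286
Exponent = (1.4 - 1)/1.4 = 0.285714
(P2/P1)^exp - 1 = 3.64286^0.285714 - 1 = 0.446812
W = 21.6 * 1.4 / 0.4 * 8.314 * 321.15 / 28 * 0.446812 = 3221

3221 kW


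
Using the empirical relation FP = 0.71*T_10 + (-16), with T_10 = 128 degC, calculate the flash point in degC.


FP = 0.71 * 128 + (-16) = 74.88

74.88 degC


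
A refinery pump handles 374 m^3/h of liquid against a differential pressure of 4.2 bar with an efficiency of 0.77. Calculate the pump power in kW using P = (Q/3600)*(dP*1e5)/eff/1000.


Q = 374 / 3600 = 0.103889 m^3/s
P = 0.103889 * (4.2 * 1e5) / 0.77 / 1000 = 56.67

56.67 kW


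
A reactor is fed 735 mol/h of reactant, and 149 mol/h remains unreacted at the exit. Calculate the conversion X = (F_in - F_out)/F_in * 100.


X = (F_in - F_out) / F_in * 100
Moles reacted = 735 - 149 = 586
X = 586 / 735 * 100
= 0.7973 * 100
= 79.73 %

79.73 %


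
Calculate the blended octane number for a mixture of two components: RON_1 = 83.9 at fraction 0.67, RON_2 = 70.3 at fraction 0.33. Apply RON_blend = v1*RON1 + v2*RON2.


Linear blending: RON_blend = sum(vi * RONi)
Contribution 1: 0.67 * 83.9 = 56.213
Contribution 2: 0.33 * 70.3 = 23.199
RON_blend = 56.213 + 23.199 = 79.412

79.412


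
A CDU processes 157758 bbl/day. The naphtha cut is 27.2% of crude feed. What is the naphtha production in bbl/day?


Crude throughput = 157758 bbl/day
Fraction yield = 27.2%
yield = throughput * fraction / 100
yield = 157758 * 27.2 / 100 = 42910.176

42910.176 bbl/day


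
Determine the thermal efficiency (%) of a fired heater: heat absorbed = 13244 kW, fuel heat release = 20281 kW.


Furnace efficiency = Q_absorbed / Q_fuel * 100
= 13244 / 20281 * 100 = 65.30

65.30 %


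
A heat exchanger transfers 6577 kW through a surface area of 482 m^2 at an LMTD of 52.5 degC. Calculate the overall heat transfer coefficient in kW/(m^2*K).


From Q = U*A*LMTD, U = Q / (A * LMTD)
U = 6577 / (482 * 52.5) = 6577 / 25305 = 0.2599

0.2599 kW/(m^2*K)


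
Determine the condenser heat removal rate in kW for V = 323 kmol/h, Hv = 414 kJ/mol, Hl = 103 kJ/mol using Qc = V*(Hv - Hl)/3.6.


Qc = 323 * (414 - 103) / 3.6 = 323 * 311 / 3.6 = 27900

27900 kW


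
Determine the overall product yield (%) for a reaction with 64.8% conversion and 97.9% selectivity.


Overall yield = conversion (%) * selectivity (%) / 100
Conversion = 64.8%, Selectivity = 97.9%
Y = 64.8 * 97.9 / 100
= 63.4392 %

63.4392 %


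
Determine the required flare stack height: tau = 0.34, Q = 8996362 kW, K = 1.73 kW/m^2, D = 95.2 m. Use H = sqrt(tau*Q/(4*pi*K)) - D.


tau*Q/(4*pi*K) = 0.34 * 8996362 / (4 * pi * 1.73) = 140699
sqrt(140699) = 375.099
H = 375.099 - 95.2 = 279.9

279.9 m


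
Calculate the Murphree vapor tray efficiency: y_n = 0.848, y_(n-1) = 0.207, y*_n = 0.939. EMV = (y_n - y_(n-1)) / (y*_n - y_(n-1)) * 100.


Murphree vapor efficiency: EMV = (y_n - y_(n-1)) / (y*_n - y_(n-1)) * 100
EMV = (0.848 - 0.207) / (0.939 - 0.207) * 100 = 0.641 / 0.732 * 100 = 87.57

87.57 %


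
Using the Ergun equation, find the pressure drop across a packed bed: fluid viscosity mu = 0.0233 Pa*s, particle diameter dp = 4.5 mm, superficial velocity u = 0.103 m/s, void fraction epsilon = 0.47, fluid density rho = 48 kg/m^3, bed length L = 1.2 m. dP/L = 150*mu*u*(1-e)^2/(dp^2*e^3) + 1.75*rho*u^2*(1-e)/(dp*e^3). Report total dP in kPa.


dp = 4.5 mm = 0.0045 m
Viscous term = 150*0.0233*0.103*(1-0.47)^2 / (0.0045^2*0.47^3) = 48097
Inertial term = 1.75*48*0.103^2*(1-0.47) / (0.0045*0.47^3) = 1010.94
dP/L = 48097 + 1010.94 = 49107.9 Pa/m
dP = 49107.9 * 1.2 / 1000 = 58.93 kPa

58.93 kPa


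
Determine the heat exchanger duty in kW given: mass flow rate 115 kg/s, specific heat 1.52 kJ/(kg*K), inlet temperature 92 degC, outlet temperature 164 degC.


Q = m_dot * cp * delta_T
delta_T = 164 - 92 = 72 K
Q = 115 * 1.52 * 72
= 174.8 * 72
= 12585.6 kW

12585.6 kW


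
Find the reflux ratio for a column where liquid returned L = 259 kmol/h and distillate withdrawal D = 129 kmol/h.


Reflux ratio definition: R = L / D (liquid returned / distillate withdrawn)
L = 259 kmol/h, D = 129 kmol/h
R = 259 / 129 = 2.008

2.008


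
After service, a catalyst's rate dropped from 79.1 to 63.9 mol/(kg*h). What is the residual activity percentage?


Activity (%) = (rate_used / rate_fresh) * 100
rate_used = 63.9, rate_fresh = 79.1
= (63.9 / 79.1) * 100
= 0.8078 * 100 = 80.78

80.78 %


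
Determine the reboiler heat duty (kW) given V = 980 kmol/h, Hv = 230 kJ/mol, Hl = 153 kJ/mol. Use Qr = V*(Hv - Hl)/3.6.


Qr = 980 * (230 - 153) / 3.6 = 980 * 77 / 3.6 = 20960

20960 kW


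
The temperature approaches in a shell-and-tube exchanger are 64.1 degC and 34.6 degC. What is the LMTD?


LMTD = (dT1 - dT2) / ln(dT1/dT2)
= (64.1 - 34.6) / ln(64.1 / 34.6) = 29.5 / 0.616591 = 47.84

47.84 degC


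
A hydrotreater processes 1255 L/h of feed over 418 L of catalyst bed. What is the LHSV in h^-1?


LHSV = volumetric feed rate / catalyst volume
= 1255 L/h / 418 L
= 3.002 h^-1

3.002 h^-1


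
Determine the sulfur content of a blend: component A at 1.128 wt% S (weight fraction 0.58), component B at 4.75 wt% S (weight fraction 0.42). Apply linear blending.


Linear sulfur blending: S_blend = x1*S1 + x2*S2
Contribution 1: 0.58 * 1.128 = 0.65424 wt%
Contribution 2: 0.42 * 4.75 = 1.995 wt%
S_blend = 0.65424 + 1.995 = 2.64924

2.64924 wt%


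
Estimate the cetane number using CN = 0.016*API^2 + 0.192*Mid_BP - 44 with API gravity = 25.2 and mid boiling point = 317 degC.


CN = 0.016 * 25.2^2 + 0.192 * 317 - 44
CN = 10.16064 + 60.864 - 44 = 27.02464

27.02464


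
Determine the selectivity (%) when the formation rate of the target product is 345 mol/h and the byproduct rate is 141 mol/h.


Selectivity = desired / (desired + undesired) * 100
Total products = 345 + 141 = 486 mol/h
S = 345 / 486 * 100
= 0.7099 * 100
= 70.99 %

70.99 %


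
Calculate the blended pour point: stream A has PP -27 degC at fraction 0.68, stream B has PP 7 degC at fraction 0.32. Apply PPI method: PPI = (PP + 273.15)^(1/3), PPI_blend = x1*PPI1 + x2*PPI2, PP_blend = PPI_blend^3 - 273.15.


PPI_1 = (-27 + 273.15)^(1/3) = 6.2671
PPI_2 = (7 + 273.15)^(1/3) = 6.543301
PPI_blend = 0.68 * 6.2671 + 0.32 * 6.543301 = 6.355484
PP_blend = 6.355484^3 - 273.15 = 256.7118 - 273.15 = -16.44

-16.44 degC


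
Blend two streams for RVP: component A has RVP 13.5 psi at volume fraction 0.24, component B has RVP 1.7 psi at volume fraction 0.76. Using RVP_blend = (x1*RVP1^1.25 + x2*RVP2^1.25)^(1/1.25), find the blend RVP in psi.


Chevron index: RVP_blend = (sum xi*RVPi^1.25)^(1/1.25)
RVP^1.25 terms: 0.24 * 13.5^1.25 + 0.76 * 1.7^1.25 = 7.68581
RVP_blend = 7.68581^(1/1.25) = 5.112

5.112 psi


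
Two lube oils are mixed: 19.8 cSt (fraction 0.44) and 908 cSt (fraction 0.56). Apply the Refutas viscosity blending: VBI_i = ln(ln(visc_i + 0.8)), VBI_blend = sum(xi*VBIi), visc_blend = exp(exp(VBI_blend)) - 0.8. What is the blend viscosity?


Refutas method: VBN_i = 14.534*ln(ln(visc_i + 0.8)) + 10.975, blended linearly by mass fraction; since VBN is linear in VBI_i = ln(ln(visc_i + 0.8)) and the fractions sum to 1, blend VBI directly: visc = exp(exp(VBI_blend)) - 0.8
VBI_1 = ln(ln(19.8 + 0.8)) = 1.10701
VBI_2 = ln(ln(908 + 0.8)) = 1.9187
VBI_blend = 0.44 * 1.10701 + 0.56 * 1.9187 = 1.56156
visc_blend = exp(exp(1.56156)) - 0.8 = 116.7

116.7 cSt


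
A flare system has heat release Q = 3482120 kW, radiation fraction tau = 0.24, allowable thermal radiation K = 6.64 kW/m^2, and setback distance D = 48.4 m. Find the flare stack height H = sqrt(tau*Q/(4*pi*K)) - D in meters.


tau*Q/(4*pi*K) = 0.24 * 3482120 / (4 * pi * 6.64) = 10015.6
sqrt(10015.6) = 100.078
H = 100.078 - 48.4 = 51.68

51.68 m


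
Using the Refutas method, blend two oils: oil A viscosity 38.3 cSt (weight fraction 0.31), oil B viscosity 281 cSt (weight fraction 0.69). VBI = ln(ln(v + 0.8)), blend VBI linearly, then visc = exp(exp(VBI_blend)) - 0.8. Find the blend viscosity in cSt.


Refutas method: VBN_i = 14.534*ln(ln(visc_i + 0.8)) + 10.975, blended linearly by mass fraction; since VBN is linear in VBI_i = ln(ln(visc_i + 0.8)) and the fractions sum to 1, blend VBI directly: visc = exp(exp(VBI_blend)) - 0.8
VBI_1 = ln(ln(38.3 + 0.8)) = 1.29913
VBI_2 = ln(ln(281 + 0.8)) = 1.7301
VBI_blend = 0.31 * 1.29913 + 0.69 * 1.7301 = 1.5965
visc_blend = exp(exp(1.5965)) - 0.8 = 138.4

138.4 cSt


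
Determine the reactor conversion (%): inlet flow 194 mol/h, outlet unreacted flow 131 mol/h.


X = (F_in - F_out) / F_in * 100
Moles reacted = 194 - 131 = 63
X = 63 / 194 * 100
= 0.3247 * 100
= 32.47 %

32.47 %


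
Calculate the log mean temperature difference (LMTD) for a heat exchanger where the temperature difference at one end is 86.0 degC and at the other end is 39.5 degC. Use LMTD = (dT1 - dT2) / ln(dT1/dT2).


LMTD = (dT1 - dT2) / ln(dT1/dT2)
= (86.0 - 39.5) / ln(86.0 / 39.5) = 46.5 / 0.778047 = 59.77

59.77 degC


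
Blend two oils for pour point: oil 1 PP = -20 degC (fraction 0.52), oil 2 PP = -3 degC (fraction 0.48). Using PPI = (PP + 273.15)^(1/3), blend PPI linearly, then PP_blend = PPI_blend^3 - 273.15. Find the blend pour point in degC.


PPI_1 = (-20 + 273.15)^(1/3) = 6.325953
PPI_2 = (-3 + 273.15)^(1/3) = 6.464501
PPI_blend = 0.52 * 6.325953 + 0.48 * 6.464501 = 6.392456
PP_blend = 6.392456^3 - 273.15 = 261.2181 - 273.15 = -11.93

-11.93 degC


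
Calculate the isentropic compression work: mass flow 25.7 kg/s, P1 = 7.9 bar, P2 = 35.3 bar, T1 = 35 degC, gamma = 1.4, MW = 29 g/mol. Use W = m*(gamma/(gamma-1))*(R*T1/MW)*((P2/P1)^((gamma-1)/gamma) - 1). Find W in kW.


Isentropic work: W = m*(gamma/(gamma-1))*(R*T1/MW)*((P2/P1)^((gamma-1)/gamma) - 1)
T1 = 35 + 273.15 = 308.15 K
Pressure ratio = 35.3 / 7.9 = 4.46835
Exponent = (1.4 - 1)/1.4 = 0.285714
(P2/P1)^exp - 1 = 4.46835^0.285714 - 1 = 0.533756
W = 25.7 * 1.4 / 0.4 * 8.314 * 308.15 / 29 * 0.533756 = 4241

4241 kW


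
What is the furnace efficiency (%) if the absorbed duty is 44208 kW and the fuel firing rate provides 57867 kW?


Furnace efficiency = Q_absorbed / Q_fuel * 100
= 44208 / 57867 * 100 = 76.40

76.40 %


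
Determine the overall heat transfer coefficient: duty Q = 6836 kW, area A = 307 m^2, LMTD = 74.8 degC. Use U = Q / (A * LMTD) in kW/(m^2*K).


From Q = U*A*LMTD, U = Q / (A * LMTD)
U = 6836 / (307 * 74.8) = 6836 / 22963.6 = 0.2977

0.2977 kW/(m^2*K)


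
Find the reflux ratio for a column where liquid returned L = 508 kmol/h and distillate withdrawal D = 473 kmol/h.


Reflux ratio definition: R = L / D (liquid returned / distillate withdrawn)
L = 508 kmol/h, D = 473 kmol/h
R = 508 / 473 = 1.074

1.074


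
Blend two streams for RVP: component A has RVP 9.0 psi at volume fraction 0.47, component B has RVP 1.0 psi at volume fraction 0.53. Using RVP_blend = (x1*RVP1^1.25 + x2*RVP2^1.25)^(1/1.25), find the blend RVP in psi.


Chevron index: RVP_blend = (sum xi*RVPi^1.25)^(1/1.25)
RVP^1.25 terms: 0.47 * 9.0^1.25 + 0.53 * 1.0^1.25 = 7.85657
RVP_blend = 7.85657^(1/1.25) = 5.202

5.202 psi


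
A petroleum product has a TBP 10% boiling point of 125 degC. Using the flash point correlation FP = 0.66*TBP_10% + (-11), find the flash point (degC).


FP = 0.66 * 125 + (-11) = 71.5

71.5 degC


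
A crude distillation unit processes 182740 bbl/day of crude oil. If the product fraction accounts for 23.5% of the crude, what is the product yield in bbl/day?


Crude throughput = 182740 bbl/day
Fraction yield = 23.5%
yield = throughput * fraction / 100
yield = 182740 * 23.5 / 100 = 42943.9

42943.9 bbl/day


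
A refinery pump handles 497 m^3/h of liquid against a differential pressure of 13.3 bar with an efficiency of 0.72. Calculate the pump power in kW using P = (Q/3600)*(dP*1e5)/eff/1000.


Q = 497 / 3600 = 0.138056 m^3/s
P = 0.138056 * (13.3 * 1e5) / 0.72 / 1000 = 255.0

255.0 kW


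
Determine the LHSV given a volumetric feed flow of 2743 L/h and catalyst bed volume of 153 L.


LHSV = volumetric feed rate / catalyst volume
= 2743 L/h / 153 L
= 17.93 h^-1

17.93 h^-1


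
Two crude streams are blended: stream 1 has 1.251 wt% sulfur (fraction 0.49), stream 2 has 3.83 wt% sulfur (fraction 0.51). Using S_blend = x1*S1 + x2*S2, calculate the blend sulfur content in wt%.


Linear sulfur blending: S_blend = x1*S1 + x2*S2
Contribution 1: 0.49 * 1.251 = 0.61299 wt%
Contribution 2: 0.51 * 3.83 = 1.9533 wt%
S_blend = 0.61299 + 1.9533 = 2.56629

2.56629 wt%


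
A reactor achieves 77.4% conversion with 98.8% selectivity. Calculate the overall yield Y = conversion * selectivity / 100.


Overall yield = conversion (%) * selectivity (%) / 100
Conversion = 77.4%, Selectivity = 98.8%
Y = 77.4 * 98.8 / 100
= 76.4712 %

76.4712 %


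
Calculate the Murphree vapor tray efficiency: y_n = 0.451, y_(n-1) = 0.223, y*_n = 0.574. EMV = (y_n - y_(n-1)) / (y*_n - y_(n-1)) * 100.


Murphree vapor efficiency: EMV = (y_n - y_(n-1)) / (y*_n - y_(n-1)) * 100
EMV = (0.451 - 0.223) / (0.574 - 0.223) * 100 = 0.228 / 0.351 * 100 = 64.96

64.96 %


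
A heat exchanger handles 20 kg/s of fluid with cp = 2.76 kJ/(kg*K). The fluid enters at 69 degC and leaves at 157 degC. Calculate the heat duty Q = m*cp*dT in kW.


Q = m_dot * cp * delta_T
delta_T = 157 - 69 = 88 K
Q = 20 * 2.76 * 88
= 55.2 * 88
= 4857.6 kW

4857.6 kW


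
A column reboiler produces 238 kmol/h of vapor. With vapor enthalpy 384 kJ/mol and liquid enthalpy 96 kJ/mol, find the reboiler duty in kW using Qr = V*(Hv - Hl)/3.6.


Qr = 238 * (384 - 96) / 3.6 = 238 * 288 / 3.6 = 19040

19040 kW


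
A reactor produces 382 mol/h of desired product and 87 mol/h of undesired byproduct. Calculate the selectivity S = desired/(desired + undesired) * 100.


Selectivity = desired / (desired + undesired) * 100
Total products = 382 + 87 = 469 mol/h
S = 382 / 469 * 100
= 0.8145 * 100
= 81.45 %

81.45 %


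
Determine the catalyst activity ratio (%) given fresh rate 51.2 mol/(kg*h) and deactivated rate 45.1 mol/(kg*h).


Activity (%) = (rate_used / rate_fresh) * 100
rate_used = 45.1, rate_fresh = 51.2
= (45.1 / 51.2) * 100
= 0.8809 * 100 = 88.09

88.09 %


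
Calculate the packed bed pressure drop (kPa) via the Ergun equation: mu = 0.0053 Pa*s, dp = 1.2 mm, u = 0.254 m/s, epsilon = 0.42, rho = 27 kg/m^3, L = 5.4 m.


dp = 1.2 mm = 0.0012 m
Viscous term = 150*0.0053*0.254*(1-0.42)^2 / (0.0012^2*0.42^3) = 636717
Inertial term = 1.75*27*0.254^2*(1-0.42) / (0.0012*0.42^3) = 19886.9
dP/L = 636717 + 19886.9 = 656604 Pa/m
dP = 656604 * 5.4 / 1000 = 3546 kPa

3546 kPa


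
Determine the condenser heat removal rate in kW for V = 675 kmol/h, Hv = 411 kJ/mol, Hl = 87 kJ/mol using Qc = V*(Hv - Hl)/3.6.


Qc = 675 * (411 - 87) / 3.6 = 675 * 324 / 3.6 = 60750

60750 kW


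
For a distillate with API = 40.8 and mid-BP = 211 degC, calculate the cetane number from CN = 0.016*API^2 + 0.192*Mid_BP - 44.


CN = 0.016 * 40.8^2 + 0.192 * 211 - 44
CN = 26.63424 + 40.512 - 44 = 23.14624

23.14624


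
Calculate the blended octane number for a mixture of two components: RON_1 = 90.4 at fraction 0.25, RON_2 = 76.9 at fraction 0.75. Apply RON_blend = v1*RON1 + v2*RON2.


Linear blending: RON_blend = sum(vi * RONi)
Contribution 1: 0.25 * 90.4 = 22.6
Contribution 2: 0.75 * 76.9 = 57.675
RON_blend = 22.6 + 57.675 = 80.275

80.275


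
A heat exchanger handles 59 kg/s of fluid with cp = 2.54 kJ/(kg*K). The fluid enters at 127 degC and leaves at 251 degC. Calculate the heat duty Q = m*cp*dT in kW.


Q = m_dot * cp * delta_T
delta_T = 251 - 127 = 124 K
Q = 59 * 2.54 * 124
= 149.86 * 124
= 18582.64 kW

18582.64 kW


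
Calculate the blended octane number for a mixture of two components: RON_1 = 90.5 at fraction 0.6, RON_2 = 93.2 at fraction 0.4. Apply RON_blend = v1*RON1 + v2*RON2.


Linear blending: RON_blend = sum(vi * RONi)
Contribution 1: 0.6 * 90.5 = 54.3
Contribution 2: 0.4 * 93.2 = 37.28
RON_blend = 54.3 + 37.28 = 91.58

91.58


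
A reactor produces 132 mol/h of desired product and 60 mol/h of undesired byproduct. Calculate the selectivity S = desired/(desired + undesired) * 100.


Selectivity = desired / (desired + undesired) * 100
Total products = 132 + 60 = 192 mol/h
S = 132 / 192 * 100
= 0.6875 * 100
= 68.75 %

68.75 %


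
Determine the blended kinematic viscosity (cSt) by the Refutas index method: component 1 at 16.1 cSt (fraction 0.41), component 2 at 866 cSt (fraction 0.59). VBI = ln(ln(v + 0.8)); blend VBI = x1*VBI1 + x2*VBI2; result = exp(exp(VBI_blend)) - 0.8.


Refutas method: VBN_i = 14.534*ln(ln(visc_i + 0.8)) + 10.975, blended linearly by mass fraction; since VBN is linear in VBI_i = ln(ln(visc_i + 0.8)) and the fractions sum to 1, blend VBI directly: visc = exp(exp(VBI_blend)) - 0.8
VBI_1 = ln(ln(16.1 + 0.8)) = 1.03933
VBI_2 = ln(ln(866 + 0.8)) = 1.91173
VBI_blend = 0.41 * 1.03933 + 0.59 * 1.91173 = 1.55405
visc_blend = exp(exp(1.55405)) - 0.8 = 112.6

112.6 cSt


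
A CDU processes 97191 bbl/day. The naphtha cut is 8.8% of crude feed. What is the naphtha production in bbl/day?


Crude throughput = 97191 bbl/day
Fraction yield = 8.8%
yield = throughput * fraction / 100
yield = 97191 * 8.8 / 100 = 8552.808

8552.808 bbl/day


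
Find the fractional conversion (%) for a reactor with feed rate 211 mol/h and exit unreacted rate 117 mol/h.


X = (F_in - F_out) / F_in * 100
Moles reacted = 211 - 117 = 94
X = 94 / 211 * 100
= 0.4455 * 100
= 44.55 %

44.55 %


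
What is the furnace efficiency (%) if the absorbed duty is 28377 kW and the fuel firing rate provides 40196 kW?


Furnace efficiency = Q_absorbed / Q_fuel * 100
= 28377 / 40196 * 100 = 70.60

70.60 %


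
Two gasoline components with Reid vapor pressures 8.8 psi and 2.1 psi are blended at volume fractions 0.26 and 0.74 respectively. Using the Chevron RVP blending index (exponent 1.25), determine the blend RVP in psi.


Chevron index: RVP_blend = (sum xi*RVPi^1.25)^(1/1.25)
RVP^1.25 terms: 0.26 * 8.8^1.25 + 0.74 * 2.1^1.25 = 5.81144
RVP_blend = 5.81144^(1/1.25) = 4.087

4.087 psi


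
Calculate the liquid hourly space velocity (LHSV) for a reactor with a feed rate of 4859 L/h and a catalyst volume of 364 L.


LHSV = volumetric feed rate / catalyst volume
= 4859 L/h / 364 L
= 13.35 h^-1

13.35 h^-1


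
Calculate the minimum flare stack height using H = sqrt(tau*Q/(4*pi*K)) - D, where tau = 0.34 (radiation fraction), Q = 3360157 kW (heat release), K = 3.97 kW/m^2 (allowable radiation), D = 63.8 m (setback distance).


tau*Q/(4*pi*K) = 0.34 * 3360157 / (4 * pi * 3.97) = 22900.1
sqrt(22900.1) = 151.328
H = 151.328 - 63.8 = 87.53

87.53 m


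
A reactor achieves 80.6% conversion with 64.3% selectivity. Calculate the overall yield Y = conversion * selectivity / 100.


Overall yield = conversion (%) * selectivity (%) / 100
Conversion = 80.6%, Selectivity = 64.3%
Y = 80.6 * 64.3 / 100
= 51.8258 %

51.8258 %


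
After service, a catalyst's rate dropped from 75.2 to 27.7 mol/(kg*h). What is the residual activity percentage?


Activity (%) = (rate_used / rate_fresh) * 100
rate_used = 27.7, rate_fresh = 75.2
= (27.7 / 75.2) * 100
= 0.3684 * 100 = 36.84

36.84 %


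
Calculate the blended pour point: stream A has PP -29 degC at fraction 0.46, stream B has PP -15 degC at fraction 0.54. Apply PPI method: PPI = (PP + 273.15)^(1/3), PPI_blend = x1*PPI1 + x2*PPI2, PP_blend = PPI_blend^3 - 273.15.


PPI_1 = (-29 + 273.15)^(1/3) = 6.25008
PPI_2 = (-15 + 273.15)^(1/3) = 6.36733
PPI_blend = 0.46 * 6.25008 + 0.54 * 6.36733 = 6.313395
PP_blend = 6.313395^3 - 273.15 = 251.6453 - 273.15 = -21.5

-21.5 degC


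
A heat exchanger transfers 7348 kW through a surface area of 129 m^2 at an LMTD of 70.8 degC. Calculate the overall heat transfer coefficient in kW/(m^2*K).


From Q = U*A*LMTD, U = Q / (A * LMTD)
U = 7348 / (129 * 70.8) = 7348 / 9133.2 = 0.8045

0.8045 kW/(m^2*K)


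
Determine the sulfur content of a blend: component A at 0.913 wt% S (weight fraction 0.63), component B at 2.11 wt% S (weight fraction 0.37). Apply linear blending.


Linear sulfur blending: S_blend = x1*S1 + x2*S2
Contribution 1: 0.63 * 0.913 = 0.57519 wt%
Contribution 2: 0.37 * 2.11 = 0.7807 wt%
S_blend = 0.57519 + 0.7807 = 1.35589

1.35589 wt%


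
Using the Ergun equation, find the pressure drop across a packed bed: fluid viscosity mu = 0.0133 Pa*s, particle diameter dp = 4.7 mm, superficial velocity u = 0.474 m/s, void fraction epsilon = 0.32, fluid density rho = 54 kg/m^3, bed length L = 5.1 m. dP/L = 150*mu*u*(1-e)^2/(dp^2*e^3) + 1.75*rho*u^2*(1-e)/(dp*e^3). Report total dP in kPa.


dp = 4.7 mm = 0.0047 m
Viscous term = 150*0.0133*0.474*(1-0.32)^2 / (0.0047^2*0.32^3) = 604079
Inertial term = 1.75*54*0.474^2*(1-0.32) / (0.0047*0.32^3) = 93745.3
dP/L = 604079 + 93745.3 = 697824 Pa/m
dP = 697824 * 5.1 / 1000 = 3559 kPa

3559 kPa


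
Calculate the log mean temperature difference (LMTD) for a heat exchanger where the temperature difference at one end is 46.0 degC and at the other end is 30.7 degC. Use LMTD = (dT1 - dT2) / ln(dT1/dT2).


LMTD = (dT1 - dT2) / ln(dT1/dT2)
= (46.0 - 30.7) / ln(46.0 / 30.7) = 15.3 / 0.404379 = 37.84

37.84 degC


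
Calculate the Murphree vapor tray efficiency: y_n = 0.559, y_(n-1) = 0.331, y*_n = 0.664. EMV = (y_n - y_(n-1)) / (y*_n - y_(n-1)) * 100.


Murphree vapor efficiency: EMV = (y_n - y_(n-1)) / (y*_n - y_(n-1)) * 100
EMV = (0.559 - 0.331) / (0.664 - 0.331) * 100 = 0.228 / 0.333 * 100 = 68.47

68.47 %


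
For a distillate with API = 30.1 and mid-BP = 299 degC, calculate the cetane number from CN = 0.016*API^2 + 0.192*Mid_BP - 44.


CN = 0.016 * 30.1^2 + 0.192 * 299 - 44
CN = 14.49616 + 57.408 - 44 = 27.90416

27.90416


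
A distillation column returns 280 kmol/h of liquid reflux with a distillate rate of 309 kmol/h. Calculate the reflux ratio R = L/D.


Reflux ratio definition: R = L / D (liquid returned / distillate withdrawn)
L = 280 kmol/h, D = 309 kmol/h
R = 280 / 309 = 0.9061

0.9061


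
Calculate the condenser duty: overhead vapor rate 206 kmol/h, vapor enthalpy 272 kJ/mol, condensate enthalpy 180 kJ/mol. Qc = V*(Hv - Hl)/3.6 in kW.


Qc = 206 * (272 - 180) / 3.6 = 206 * 92 / 3.6 = 5264

5264 kW


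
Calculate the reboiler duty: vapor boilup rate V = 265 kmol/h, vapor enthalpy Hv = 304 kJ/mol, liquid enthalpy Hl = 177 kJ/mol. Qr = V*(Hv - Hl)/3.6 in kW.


Qr = 265 * (304 - 177) / 3.6 = 265 * 127 / 3.6 = 9349

9349 kW


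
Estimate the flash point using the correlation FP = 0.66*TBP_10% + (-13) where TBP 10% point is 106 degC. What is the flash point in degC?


FP = 0.66 * 106 + (-13) = 56.96

56.96 degC


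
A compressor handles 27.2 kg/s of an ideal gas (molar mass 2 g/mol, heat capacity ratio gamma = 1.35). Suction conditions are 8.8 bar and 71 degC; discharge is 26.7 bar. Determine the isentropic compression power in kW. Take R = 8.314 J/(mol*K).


Isentropic work: W = m*(gamma/(gamma-1))*(R*T1/MW)*((P2/P1)^((gamma-1)/gamma) - 1)
T1 = 71 + 273.15 = 344.15 K
Pressure ratio = 26.7 / 8.8 = 3.03409
Exponent = (1.35 - 1)/1.35 = 0.259259
(P2/P1)^exp - 1 = 3.03409^0.259259 - 1 = 0.33343
W = 27.2 * 1.35 / 0.35 * 8.314 * 344.15 / 2 * 0.33343 = 50050

50050 kW


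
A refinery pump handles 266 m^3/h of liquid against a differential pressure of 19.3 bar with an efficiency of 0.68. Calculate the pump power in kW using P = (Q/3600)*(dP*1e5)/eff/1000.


Q = 266 / 3600 = 0.0738889 m^3/s
P = 0.0738889 * (19.3 * 1e5) / 0.68 / 1000 = 209.7

209.7 kW


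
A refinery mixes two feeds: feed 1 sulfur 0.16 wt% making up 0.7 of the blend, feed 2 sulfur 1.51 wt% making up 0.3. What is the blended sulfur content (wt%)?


Linear sulfur blending: S_blend = x1*S1 + x2*S2
Contribution 1: 0.7 * 0.16 = 0.112 wt%
Contribution 2: 0.3 * 1.51 = 0.453 wt%
S_blend = 0.112 + 0.453 = 0.565

0.565 wt%


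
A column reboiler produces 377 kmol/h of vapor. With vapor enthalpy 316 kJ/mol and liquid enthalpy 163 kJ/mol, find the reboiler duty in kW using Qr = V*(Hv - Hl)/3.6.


Qr = 377 * (316 - 163) / 3.6 = 377 * 153 / 3.6 = 16020

16020 kW


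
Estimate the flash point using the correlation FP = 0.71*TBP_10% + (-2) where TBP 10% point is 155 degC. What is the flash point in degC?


FP = 0.71 * 155 + (-2) = 108.05

108.05 degC


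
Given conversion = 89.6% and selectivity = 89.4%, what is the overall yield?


Overall yield = conversion (%) * selectivity (%) / 100
Conversion = 89.6%, Selectivity = 89.4%
Y = 89.6 * 89.4 / 100
= 80.1024 %

80.1024 %


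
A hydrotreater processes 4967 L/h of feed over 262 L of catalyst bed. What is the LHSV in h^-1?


LHSV = volumetric feed rate / catalyst volume
= 4967 L/h / 262 L
= 18.96 h^-1

18.96 h^-1


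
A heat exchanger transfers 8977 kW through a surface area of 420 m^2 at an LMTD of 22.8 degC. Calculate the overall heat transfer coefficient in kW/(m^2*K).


From Q = U*A*LMTD, U = Q / (A * LMTD)
U = 8977 / (420 * 22.8) = 8977 / 9576 = 0.9374

0.9374 kW/(m^2*K)


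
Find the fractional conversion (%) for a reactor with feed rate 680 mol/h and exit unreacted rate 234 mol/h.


X = (F_in - F_out) / F_in * 100
Moles reacted = 680 - 234 = 446
X = 446 / 680 * 100
= 0.6559 * 100
= 65.59 %

65.59 %


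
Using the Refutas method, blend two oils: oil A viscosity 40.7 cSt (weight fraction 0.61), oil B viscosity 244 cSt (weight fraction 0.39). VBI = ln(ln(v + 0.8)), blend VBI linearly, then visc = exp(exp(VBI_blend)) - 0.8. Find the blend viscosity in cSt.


Refutas method: VBN_i = 14.534*ln(ln(visc_i + 0.8)) + 10.975, blended linearly by mass fraction; since VBN is linear in VBI_i = ln(ln(visc_i + 0.8)) and the fractions sum to 1, blend VBI directly: visc = exp(exp(VBI_blend)) - 0.8
VBI_1 = ln(ln(40.7 + 0.8)) = 1.31525
VBI_2 = ln(ln(244 + 0.8)) = 1.70483
VBI_blend = 0.61 * 1.31525 + 0.39 * 1.70483 = 1.46719
visc_blend = exp(exp(1.46719)) - 0.8 = 75.68

75.68 cSt


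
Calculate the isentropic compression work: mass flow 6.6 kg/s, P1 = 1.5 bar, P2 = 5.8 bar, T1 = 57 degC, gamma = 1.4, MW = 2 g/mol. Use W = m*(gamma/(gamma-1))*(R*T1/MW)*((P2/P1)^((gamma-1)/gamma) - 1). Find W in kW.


Isentropic work: W = m*(gamma/(gamma-1))*(R*T1/MW)*((P2/P1)^((gamma-1)/gamma) - 1)
T1 = 57 + 273.15 = 330.15 K
Pressure ratio = 5.8 / 1.5 = 3.86667
Exponent = (1.4 - 1)/1.4 = 0.285714
(P2/P1)^exp - 1 = 3.86667^0.285714 - 1 = 0.47167
W = 6.6 * 1.4 / 0.4 * 8.314 * 330.15 / 2 * 0.47167 = 14950

14950 kW


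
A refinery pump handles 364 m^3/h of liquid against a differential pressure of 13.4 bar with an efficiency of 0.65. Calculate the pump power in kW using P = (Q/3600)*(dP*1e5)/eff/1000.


Q = 364 / 3600 = 0.101111 m^3/s
P = 0.101111 * (13.4 * 1e5) / 0.65 / 1000 = 208.4

208.4 kW


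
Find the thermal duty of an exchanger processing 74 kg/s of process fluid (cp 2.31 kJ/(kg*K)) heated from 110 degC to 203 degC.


Q = m_dot * cp * delta_T
delta_T = 203 - 110 = 93 K
Q = 74 * 2.31 * 93
= 170.94 * 93
= 15897.42 kW

15897.42 kW


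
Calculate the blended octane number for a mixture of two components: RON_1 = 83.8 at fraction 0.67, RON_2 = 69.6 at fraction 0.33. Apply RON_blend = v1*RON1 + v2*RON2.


Linear blending: RON_blend = sum(vi * RONi)
Contribution 1: 0.67 * 83.8 = 56.146
Contribution 2: 0.33 * 69.6 = 22.968
RON_blend = 56.146 + 22.968 = 79.114

79.114


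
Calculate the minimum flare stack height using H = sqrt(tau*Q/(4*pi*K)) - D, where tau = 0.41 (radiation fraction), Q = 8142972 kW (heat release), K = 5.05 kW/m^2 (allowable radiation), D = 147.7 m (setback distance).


tau*Q/(4*pi*K) = 0.41 * 8142972 / (4 * pi * 5.05) = 52609.7
sqrt(52609.7) = 229.368
H = 229.368 - 147.7 = 81.67

81.67 m


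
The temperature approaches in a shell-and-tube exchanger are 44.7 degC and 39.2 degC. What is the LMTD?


LMTD = (dT1 - dT2) / ln(dT1/dT2)
= (44.7 - 39.2) / ln(44.7 / 39.2) = 5.5 / 0.131297 = 41.89

41.89 degC


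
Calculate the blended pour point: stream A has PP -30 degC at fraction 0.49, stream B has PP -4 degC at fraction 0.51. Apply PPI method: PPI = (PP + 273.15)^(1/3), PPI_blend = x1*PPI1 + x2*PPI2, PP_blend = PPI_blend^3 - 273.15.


PPI_1 = (-30 + 273.15)^(1/3) = 6.241535
PPI_2 = (-4 + 273.15)^(1/3) = 6.456514
PPI_blend = 0.49 * 6.241535 + 0.51 * 6.456514 = 6.351174
PP_blend = 6.351174^3 - 273.15 = 256.1899 - 273.15 = -16.96

-16.96 degC


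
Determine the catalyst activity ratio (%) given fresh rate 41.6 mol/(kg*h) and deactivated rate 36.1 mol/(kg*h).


Activity (%) = (rate_used / rate_fresh) * 100
rate_used = 36.1, rate_fresh = 41.6
= (36.1 / 41.6) * 100
= 0.8678 * 100 = 86.78

86.78 %


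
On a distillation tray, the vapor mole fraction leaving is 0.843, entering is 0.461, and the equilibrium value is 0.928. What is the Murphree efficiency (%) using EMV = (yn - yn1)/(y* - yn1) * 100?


Murphree vapor efficiency: EMV = (y_n - y_(n-1)) / (y*_n - y_(n-1)) * 100
EMV = (0.843 - 0.461) / (0.928 - 0.461) * 100 = 0.382 / 0.467 * 100 = 81.80

81.80 %


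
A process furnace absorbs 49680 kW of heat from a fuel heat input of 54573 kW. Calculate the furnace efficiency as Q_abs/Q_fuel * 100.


Furnace efficiency = Q_absorbed / Q_fuel * 100
= 49680 / 54573 * 100 = 91.03

91.03 %


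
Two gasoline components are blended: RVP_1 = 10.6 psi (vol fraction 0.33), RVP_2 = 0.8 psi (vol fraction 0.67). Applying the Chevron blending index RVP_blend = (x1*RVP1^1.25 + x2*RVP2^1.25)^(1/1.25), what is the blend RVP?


Chevron index: RVP_blend = (sum xi*RVPi^1.25)^(1/1.25)
RVP^1.25 terms: 0.33 * 10.6^1.25 + 0.67 * 0.8^1.25 = 6.81862
RVP_blend = 6.81862^(1/1.25) = 4.645

4.645 psi


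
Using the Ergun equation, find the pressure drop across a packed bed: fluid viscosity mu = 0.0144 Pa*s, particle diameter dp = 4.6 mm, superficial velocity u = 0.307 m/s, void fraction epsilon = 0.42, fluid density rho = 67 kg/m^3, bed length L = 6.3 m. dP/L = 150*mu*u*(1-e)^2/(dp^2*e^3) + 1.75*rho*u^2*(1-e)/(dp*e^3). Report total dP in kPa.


dp = 4.6 mm = 0.0046 m
Viscous term = 150*0.0144*0.307*(1-0.42)^2 / (0.0046^2*0.42^3) = 142293
Inertial term = 1.75*67*0.307^2*(1-0.42) / (0.0046*0.42^3) = 18806.7
dP/L = 142293 + 18806.7 = 161100 Pa/m
dP = 161100 * 6.3 / 1000 = 1015 kPa

1015 kPa


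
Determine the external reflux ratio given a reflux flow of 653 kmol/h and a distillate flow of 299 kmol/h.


Reflux ratio definition: R = L / D (liquid returned / distillate withdrawn)
L = 653 kmol/h, D = 299 kmol/h
R = 653 / 299 = 2.184

2.184


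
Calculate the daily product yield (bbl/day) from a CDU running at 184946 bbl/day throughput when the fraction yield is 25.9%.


Crude throughput = 184946 bbl/day
Fraction yield = 25.9%
yield = throughput * fraction / 100
yield = 184946 * 25.9 / 100 = 47901.014

47901.014 bbl/day


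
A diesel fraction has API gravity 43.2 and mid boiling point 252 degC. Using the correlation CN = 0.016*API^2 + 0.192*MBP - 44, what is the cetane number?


CN = 0.016 * 43.2^2 + 0.192 * 252 - 44
CN = 29.85984 + 48.384 - 44 = 34.24384

34.24384


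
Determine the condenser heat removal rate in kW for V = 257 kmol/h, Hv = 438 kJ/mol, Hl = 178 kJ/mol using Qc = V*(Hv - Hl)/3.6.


Qc = 257 * (438 - 178) / 3.6 = 257 * 260 / 3.6 = 18560

18560 kW


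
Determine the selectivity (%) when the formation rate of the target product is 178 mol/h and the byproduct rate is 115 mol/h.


Selectivity = desired / (desired + undesired) * 100
Total products = 178 + 115 = 293 mol/h
S = 178 / 293 * 100
= 0.6075 * 100
= 60.75 %

60.75 %


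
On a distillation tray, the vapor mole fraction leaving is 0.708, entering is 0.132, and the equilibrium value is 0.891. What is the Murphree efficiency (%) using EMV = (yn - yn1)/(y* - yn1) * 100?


Murphree vapor efficiency: EMV = (y_n - y_(n-1)) / (y*_n - y_(n-1)) * 100
EMV = (0.708 - 0.132) / (0.891 - 0.132) * 100 = 0.576 / 0.759 * 100 = 75.89

75.89 %


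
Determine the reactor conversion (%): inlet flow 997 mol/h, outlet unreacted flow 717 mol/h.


X = (F_in - F_out) / F_in * 100
Moles reacted = 997 - 717 = 280
X = 280 / 997 * 100
= 0.2808 * 100
= 28.08 %

28.08 %


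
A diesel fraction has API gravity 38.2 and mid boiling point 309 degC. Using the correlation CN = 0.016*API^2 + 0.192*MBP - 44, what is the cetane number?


CN = 0.016 * 38.2^2 + 0.192 * 309 - 44
CN = 23.34784 + 59.328 - 44 = 38.67584

38.67584


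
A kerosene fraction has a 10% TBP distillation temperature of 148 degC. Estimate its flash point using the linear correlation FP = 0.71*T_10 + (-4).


FP = 0.71 * 148 + (-4) = 101.08

101.08 degC


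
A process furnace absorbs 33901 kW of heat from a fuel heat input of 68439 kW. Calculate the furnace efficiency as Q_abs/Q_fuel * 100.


Furnace efficiency = Q_absorbed / Q_fuel * 100
= 33901 / 68439 * 100 = 49.53

49.53 %


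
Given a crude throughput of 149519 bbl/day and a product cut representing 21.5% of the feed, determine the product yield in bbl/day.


Crude throughput = 149519 bbl/day
Fraction yield = 21.5%
yield = throughput * fraction / 100
yield = 149519 * 21.5 / 100 = 32146.585

32146.585 bbl/day
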